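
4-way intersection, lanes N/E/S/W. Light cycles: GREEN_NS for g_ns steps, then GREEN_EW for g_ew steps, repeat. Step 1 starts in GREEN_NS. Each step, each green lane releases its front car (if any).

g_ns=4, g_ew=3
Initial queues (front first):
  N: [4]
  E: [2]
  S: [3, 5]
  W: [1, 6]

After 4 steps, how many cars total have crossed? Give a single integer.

Answer: 3

Derivation:
Step 1 [NS]: N:car4-GO,E:wait,S:car3-GO,W:wait | queues: N=0 E=1 S=1 W=2
Step 2 [NS]: N:empty,E:wait,S:car5-GO,W:wait | queues: N=0 E=1 S=0 W=2
Step 3 [NS]: N:empty,E:wait,S:empty,W:wait | queues: N=0 E=1 S=0 W=2
Step 4 [NS]: N:empty,E:wait,S:empty,W:wait | queues: N=0 E=1 S=0 W=2
Cars crossed by step 4: 3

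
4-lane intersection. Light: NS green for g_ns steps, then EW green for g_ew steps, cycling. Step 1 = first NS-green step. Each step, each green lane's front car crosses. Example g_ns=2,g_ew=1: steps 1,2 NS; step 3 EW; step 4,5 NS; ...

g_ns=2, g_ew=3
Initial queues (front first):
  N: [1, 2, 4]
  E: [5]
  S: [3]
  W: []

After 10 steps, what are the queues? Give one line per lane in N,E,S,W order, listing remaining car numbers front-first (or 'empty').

Step 1 [NS]: N:car1-GO,E:wait,S:car3-GO,W:wait | queues: N=2 E=1 S=0 W=0
Step 2 [NS]: N:car2-GO,E:wait,S:empty,W:wait | queues: N=1 E=1 S=0 W=0
Step 3 [EW]: N:wait,E:car5-GO,S:wait,W:empty | queues: N=1 E=0 S=0 W=0
Step 4 [EW]: N:wait,E:empty,S:wait,W:empty | queues: N=1 E=0 S=0 W=0
Step 5 [EW]: N:wait,E:empty,S:wait,W:empty | queues: N=1 E=0 S=0 W=0
Step 6 [NS]: N:car4-GO,E:wait,S:empty,W:wait | queues: N=0 E=0 S=0 W=0

N: empty
E: empty
S: empty
W: empty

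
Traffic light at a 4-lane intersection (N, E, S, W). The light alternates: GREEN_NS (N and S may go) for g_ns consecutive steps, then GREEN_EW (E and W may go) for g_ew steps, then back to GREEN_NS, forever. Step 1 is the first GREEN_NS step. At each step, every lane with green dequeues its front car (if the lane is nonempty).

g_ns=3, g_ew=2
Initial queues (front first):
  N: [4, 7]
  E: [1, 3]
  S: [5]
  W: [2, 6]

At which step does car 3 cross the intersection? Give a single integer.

Step 1 [NS]: N:car4-GO,E:wait,S:car5-GO,W:wait | queues: N=1 E=2 S=0 W=2
Step 2 [NS]: N:car7-GO,E:wait,S:empty,W:wait | queues: N=0 E=2 S=0 W=2
Step 3 [NS]: N:empty,E:wait,S:empty,W:wait | queues: N=0 E=2 S=0 W=2
Step 4 [EW]: N:wait,E:car1-GO,S:wait,W:car2-GO | queues: N=0 E=1 S=0 W=1
Step 5 [EW]: N:wait,E:car3-GO,S:wait,W:car6-GO | queues: N=0 E=0 S=0 W=0
Car 3 crosses at step 5

5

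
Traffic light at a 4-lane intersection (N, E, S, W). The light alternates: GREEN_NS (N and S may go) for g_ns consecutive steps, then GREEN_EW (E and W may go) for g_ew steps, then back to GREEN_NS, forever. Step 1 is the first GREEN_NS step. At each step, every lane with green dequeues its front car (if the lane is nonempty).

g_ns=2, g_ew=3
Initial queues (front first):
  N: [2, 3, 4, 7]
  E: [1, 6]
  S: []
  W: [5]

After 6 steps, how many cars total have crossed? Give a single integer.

Answer: 6

Derivation:
Step 1 [NS]: N:car2-GO,E:wait,S:empty,W:wait | queues: N=3 E=2 S=0 W=1
Step 2 [NS]: N:car3-GO,E:wait,S:empty,W:wait | queues: N=2 E=2 S=0 W=1
Step 3 [EW]: N:wait,E:car1-GO,S:wait,W:car5-GO | queues: N=2 E=1 S=0 W=0
Step 4 [EW]: N:wait,E:car6-GO,S:wait,W:empty | queues: N=2 E=0 S=0 W=0
Step 5 [EW]: N:wait,E:empty,S:wait,W:empty | queues: N=2 E=0 S=0 W=0
Step 6 [NS]: N:car4-GO,E:wait,S:empty,W:wait | queues: N=1 E=0 S=0 W=0
Cars crossed by step 6: 6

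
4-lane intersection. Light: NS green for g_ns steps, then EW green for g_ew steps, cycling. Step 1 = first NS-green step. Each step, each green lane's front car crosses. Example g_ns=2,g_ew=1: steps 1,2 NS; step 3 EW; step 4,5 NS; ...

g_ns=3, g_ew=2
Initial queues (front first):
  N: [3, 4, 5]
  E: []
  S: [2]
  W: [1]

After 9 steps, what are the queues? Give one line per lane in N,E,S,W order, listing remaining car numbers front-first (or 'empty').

Step 1 [NS]: N:car3-GO,E:wait,S:car2-GO,W:wait | queues: N=2 E=0 S=0 W=1
Step 2 [NS]: N:car4-GO,E:wait,S:empty,W:wait | queues: N=1 E=0 S=0 W=1
Step 3 [NS]: N:car5-GO,E:wait,S:empty,W:wait | queues: N=0 E=0 S=0 W=1
Step 4 [EW]: N:wait,E:empty,S:wait,W:car1-GO | queues: N=0 E=0 S=0 W=0

N: empty
E: empty
S: empty
W: empty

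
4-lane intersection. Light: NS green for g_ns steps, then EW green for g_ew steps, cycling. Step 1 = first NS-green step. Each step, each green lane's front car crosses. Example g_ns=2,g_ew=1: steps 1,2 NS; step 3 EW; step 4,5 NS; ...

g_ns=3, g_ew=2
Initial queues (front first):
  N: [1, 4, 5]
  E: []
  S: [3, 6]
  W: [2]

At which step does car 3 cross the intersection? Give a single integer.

Step 1 [NS]: N:car1-GO,E:wait,S:car3-GO,W:wait | queues: N=2 E=0 S=1 W=1
Step 2 [NS]: N:car4-GO,E:wait,S:car6-GO,W:wait | queues: N=1 E=0 S=0 W=1
Step 3 [NS]: N:car5-GO,E:wait,S:empty,W:wait | queues: N=0 E=0 S=0 W=1
Step 4 [EW]: N:wait,E:empty,S:wait,W:car2-GO | queues: N=0 E=0 S=0 W=0
Car 3 crosses at step 1

1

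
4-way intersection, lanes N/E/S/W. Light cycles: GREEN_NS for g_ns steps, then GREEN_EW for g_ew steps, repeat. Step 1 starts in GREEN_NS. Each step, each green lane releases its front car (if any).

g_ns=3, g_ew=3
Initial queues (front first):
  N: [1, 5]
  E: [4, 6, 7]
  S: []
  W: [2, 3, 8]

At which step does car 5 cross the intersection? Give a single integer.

Step 1 [NS]: N:car1-GO,E:wait,S:empty,W:wait | queues: N=1 E=3 S=0 W=3
Step 2 [NS]: N:car5-GO,E:wait,S:empty,W:wait | queues: N=0 E=3 S=0 W=3
Step 3 [NS]: N:empty,E:wait,S:empty,W:wait | queues: N=0 E=3 S=0 W=3
Step 4 [EW]: N:wait,E:car4-GO,S:wait,W:car2-GO | queues: N=0 E=2 S=0 W=2
Step 5 [EW]: N:wait,E:car6-GO,S:wait,W:car3-GO | queues: N=0 E=1 S=0 W=1
Step 6 [EW]: N:wait,E:car7-GO,S:wait,W:car8-GO | queues: N=0 E=0 S=0 W=0
Car 5 crosses at step 2

2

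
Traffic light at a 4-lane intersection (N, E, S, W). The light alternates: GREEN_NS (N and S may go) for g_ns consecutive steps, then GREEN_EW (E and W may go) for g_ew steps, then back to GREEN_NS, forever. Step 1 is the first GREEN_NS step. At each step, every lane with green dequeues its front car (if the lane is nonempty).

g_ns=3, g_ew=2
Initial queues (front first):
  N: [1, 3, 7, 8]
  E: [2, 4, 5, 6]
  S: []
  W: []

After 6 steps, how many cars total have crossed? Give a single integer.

Step 1 [NS]: N:car1-GO,E:wait,S:empty,W:wait | queues: N=3 E=4 S=0 W=0
Step 2 [NS]: N:car3-GO,E:wait,S:empty,W:wait | queues: N=2 E=4 S=0 W=0
Step 3 [NS]: N:car7-GO,E:wait,S:empty,W:wait | queues: N=1 E=4 S=0 W=0
Step 4 [EW]: N:wait,E:car2-GO,S:wait,W:empty | queues: N=1 E=3 S=0 W=0
Step 5 [EW]: N:wait,E:car4-GO,S:wait,W:empty | queues: N=1 E=2 S=0 W=0
Step 6 [NS]: N:car8-GO,E:wait,S:empty,W:wait | queues: N=0 E=2 S=0 W=0
Cars crossed by step 6: 6

Answer: 6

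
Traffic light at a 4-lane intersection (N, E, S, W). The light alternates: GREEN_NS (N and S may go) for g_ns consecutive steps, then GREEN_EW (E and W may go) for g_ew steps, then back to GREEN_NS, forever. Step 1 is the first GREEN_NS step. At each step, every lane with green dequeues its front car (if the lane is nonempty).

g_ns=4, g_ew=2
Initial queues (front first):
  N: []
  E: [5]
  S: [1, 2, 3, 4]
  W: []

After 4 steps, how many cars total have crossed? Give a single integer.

Answer: 4

Derivation:
Step 1 [NS]: N:empty,E:wait,S:car1-GO,W:wait | queues: N=0 E=1 S=3 W=0
Step 2 [NS]: N:empty,E:wait,S:car2-GO,W:wait | queues: N=0 E=1 S=2 W=0
Step 3 [NS]: N:empty,E:wait,S:car3-GO,W:wait | queues: N=0 E=1 S=1 W=0
Step 4 [NS]: N:empty,E:wait,S:car4-GO,W:wait | queues: N=0 E=1 S=0 W=0
Cars crossed by step 4: 4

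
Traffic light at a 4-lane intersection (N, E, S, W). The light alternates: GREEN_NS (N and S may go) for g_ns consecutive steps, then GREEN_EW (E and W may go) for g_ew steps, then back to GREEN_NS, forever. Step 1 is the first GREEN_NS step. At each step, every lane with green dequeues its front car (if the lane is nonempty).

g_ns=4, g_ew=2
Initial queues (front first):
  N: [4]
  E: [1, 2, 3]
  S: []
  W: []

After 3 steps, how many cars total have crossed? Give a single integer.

Answer: 1

Derivation:
Step 1 [NS]: N:car4-GO,E:wait,S:empty,W:wait | queues: N=0 E=3 S=0 W=0
Step 2 [NS]: N:empty,E:wait,S:empty,W:wait | queues: N=0 E=3 S=0 W=0
Step 3 [NS]: N:empty,E:wait,S:empty,W:wait | queues: N=0 E=3 S=0 W=0
Cars crossed by step 3: 1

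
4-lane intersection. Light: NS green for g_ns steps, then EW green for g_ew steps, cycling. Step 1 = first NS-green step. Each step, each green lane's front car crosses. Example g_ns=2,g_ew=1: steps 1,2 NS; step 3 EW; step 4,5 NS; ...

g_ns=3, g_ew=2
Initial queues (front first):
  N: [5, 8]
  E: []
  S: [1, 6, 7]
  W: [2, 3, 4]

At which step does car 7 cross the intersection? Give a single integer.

Step 1 [NS]: N:car5-GO,E:wait,S:car1-GO,W:wait | queues: N=1 E=0 S=2 W=3
Step 2 [NS]: N:car8-GO,E:wait,S:car6-GO,W:wait | queues: N=0 E=0 S=1 W=3
Step 3 [NS]: N:empty,E:wait,S:car7-GO,W:wait | queues: N=0 E=0 S=0 W=3
Step 4 [EW]: N:wait,E:empty,S:wait,W:car2-GO | queues: N=0 E=0 S=0 W=2
Step 5 [EW]: N:wait,E:empty,S:wait,W:car3-GO | queues: N=0 E=0 S=0 W=1
Step 6 [NS]: N:empty,E:wait,S:empty,W:wait | queues: N=0 E=0 S=0 W=1
Step 7 [NS]: N:empty,E:wait,S:empty,W:wait | queues: N=0 E=0 S=0 W=1
Step 8 [NS]: N:empty,E:wait,S:empty,W:wait | queues: N=0 E=0 S=0 W=1
Step 9 [EW]: N:wait,E:empty,S:wait,W:car4-GO | queues: N=0 E=0 S=0 W=0
Car 7 crosses at step 3

3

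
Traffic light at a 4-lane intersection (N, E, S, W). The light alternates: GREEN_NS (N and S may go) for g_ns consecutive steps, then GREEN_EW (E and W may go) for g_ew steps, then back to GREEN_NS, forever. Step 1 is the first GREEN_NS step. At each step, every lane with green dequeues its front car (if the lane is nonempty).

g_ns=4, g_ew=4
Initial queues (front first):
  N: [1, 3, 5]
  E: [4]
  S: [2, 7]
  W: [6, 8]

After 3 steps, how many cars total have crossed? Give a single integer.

Answer: 5

Derivation:
Step 1 [NS]: N:car1-GO,E:wait,S:car2-GO,W:wait | queues: N=2 E=1 S=1 W=2
Step 2 [NS]: N:car3-GO,E:wait,S:car7-GO,W:wait | queues: N=1 E=1 S=0 W=2
Step 3 [NS]: N:car5-GO,E:wait,S:empty,W:wait | queues: N=0 E=1 S=0 W=2
Cars crossed by step 3: 5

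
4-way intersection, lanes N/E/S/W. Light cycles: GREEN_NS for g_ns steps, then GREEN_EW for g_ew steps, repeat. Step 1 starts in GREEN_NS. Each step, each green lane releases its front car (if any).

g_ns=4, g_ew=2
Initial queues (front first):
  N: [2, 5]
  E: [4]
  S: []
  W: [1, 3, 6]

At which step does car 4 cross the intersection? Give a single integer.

Step 1 [NS]: N:car2-GO,E:wait,S:empty,W:wait | queues: N=1 E=1 S=0 W=3
Step 2 [NS]: N:car5-GO,E:wait,S:empty,W:wait | queues: N=0 E=1 S=0 W=3
Step 3 [NS]: N:empty,E:wait,S:empty,W:wait | queues: N=0 E=1 S=0 W=3
Step 4 [NS]: N:empty,E:wait,S:empty,W:wait | queues: N=0 E=1 S=0 W=3
Step 5 [EW]: N:wait,E:car4-GO,S:wait,W:car1-GO | queues: N=0 E=0 S=0 W=2
Step 6 [EW]: N:wait,E:empty,S:wait,W:car3-GO | queues: N=0 E=0 S=0 W=1
Step 7 [NS]: N:empty,E:wait,S:empty,W:wait | queues: N=0 E=0 S=0 W=1
Step 8 [NS]: N:empty,E:wait,S:empty,W:wait | queues: N=0 E=0 S=0 W=1
Step 9 [NS]: N:empty,E:wait,S:empty,W:wait | queues: N=0 E=0 S=0 W=1
Step 10 [NS]: N:empty,E:wait,S:empty,W:wait | queues: N=0 E=0 S=0 W=1
Step 11 [EW]: N:wait,E:empty,S:wait,W:car6-GO | queues: N=0 E=0 S=0 W=0
Car 4 crosses at step 5

5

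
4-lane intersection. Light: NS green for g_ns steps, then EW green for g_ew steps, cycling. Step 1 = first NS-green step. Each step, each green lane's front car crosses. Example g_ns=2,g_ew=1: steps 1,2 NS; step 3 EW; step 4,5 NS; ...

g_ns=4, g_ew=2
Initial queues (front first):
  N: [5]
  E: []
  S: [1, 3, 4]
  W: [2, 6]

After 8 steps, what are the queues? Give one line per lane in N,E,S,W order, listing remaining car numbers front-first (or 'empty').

Step 1 [NS]: N:car5-GO,E:wait,S:car1-GO,W:wait | queues: N=0 E=0 S=2 W=2
Step 2 [NS]: N:empty,E:wait,S:car3-GO,W:wait | queues: N=0 E=0 S=1 W=2
Step 3 [NS]: N:empty,E:wait,S:car4-GO,W:wait | queues: N=0 E=0 S=0 W=2
Step 4 [NS]: N:empty,E:wait,S:empty,W:wait | queues: N=0 E=0 S=0 W=2
Step 5 [EW]: N:wait,E:empty,S:wait,W:car2-GO | queues: N=0 E=0 S=0 W=1
Step 6 [EW]: N:wait,E:empty,S:wait,W:car6-GO | queues: N=0 E=0 S=0 W=0

N: empty
E: empty
S: empty
W: empty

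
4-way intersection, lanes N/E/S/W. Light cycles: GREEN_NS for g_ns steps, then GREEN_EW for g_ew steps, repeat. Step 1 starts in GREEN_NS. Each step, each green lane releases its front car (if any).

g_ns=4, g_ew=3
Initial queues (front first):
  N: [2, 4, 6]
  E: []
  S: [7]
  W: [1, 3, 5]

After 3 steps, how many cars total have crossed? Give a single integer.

Step 1 [NS]: N:car2-GO,E:wait,S:car7-GO,W:wait | queues: N=2 E=0 S=0 W=3
Step 2 [NS]: N:car4-GO,E:wait,S:empty,W:wait | queues: N=1 E=0 S=0 W=3
Step 3 [NS]: N:car6-GO,E:wait,S:empty,W:wait | queues: N=0 E=0 S=0 W=3
Cars crossed by step 3: 4

Answer: 4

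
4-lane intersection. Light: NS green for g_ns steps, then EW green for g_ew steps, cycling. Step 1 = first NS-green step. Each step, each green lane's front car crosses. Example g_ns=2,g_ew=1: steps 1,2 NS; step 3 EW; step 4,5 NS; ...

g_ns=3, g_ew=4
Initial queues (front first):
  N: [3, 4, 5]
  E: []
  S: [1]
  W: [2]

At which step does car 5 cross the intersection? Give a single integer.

Step 1 [NS]: N:car3-GO,E:wait,S:car1-GO,W:wait | queues: N=2 E=0 S=0 W=1
Step 2 [NS]: N:car4-GO,E:wait,S:empty,W:wait | queues: N=1 E=0 S=0 W=1
Step 3 [NS]: N:car5-GO,E:wait,S:empty,W:wait | queues: N=0 E=0 S=0 W=1
Step 4 [EW]: N:wait,E:empty,S:wait,W:car2-GO | queues: N=0 E=0 S=0 W=0
Car 5 crosses at step 3

3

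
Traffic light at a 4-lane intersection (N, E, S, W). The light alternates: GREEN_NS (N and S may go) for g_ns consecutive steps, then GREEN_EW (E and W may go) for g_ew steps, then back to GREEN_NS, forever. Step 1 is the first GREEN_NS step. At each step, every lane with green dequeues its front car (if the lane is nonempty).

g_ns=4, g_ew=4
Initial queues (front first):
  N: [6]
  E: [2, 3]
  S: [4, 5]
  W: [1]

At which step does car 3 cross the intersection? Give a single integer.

Step 1 [NS]: N:car6-GO,E:wait,S:car4-GO,W:wait | queues: N=0 E=2 S=1 W=1
Step 2 [NS]: N:empty,E:wait,S:car5-GO,W:wait | queues: N=0 E=2 S=0 W=1
Step 3 [NS]: N:empty,E:wait,S:empty,W:wait | queues: N=0 E=2 S=0 W=1
Step 4 [NS]: N:empty,E:wait,S:empty,W:wait | queues: N=0 E=2 S=0 W=1
Step 5 [EW]: N:wait,E:car2-GO,S:wait,W:car1-GO | queues: N=0 E=1 S=0 W=0
Step 6 [EW]: N:wait,E:car3-GO,S:wait,W:empty | queues: N=0 E=0 S=0 W=0
Car 3 crosses at step 6

6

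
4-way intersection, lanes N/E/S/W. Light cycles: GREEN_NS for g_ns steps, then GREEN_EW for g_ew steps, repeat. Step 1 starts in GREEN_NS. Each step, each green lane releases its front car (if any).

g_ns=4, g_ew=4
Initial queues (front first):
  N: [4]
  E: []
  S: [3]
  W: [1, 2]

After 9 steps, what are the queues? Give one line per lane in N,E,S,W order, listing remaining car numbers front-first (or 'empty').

Step 1 [NS]: N:car4-GO,E:wait,S:car3-GO,W:wait | queues: N=0 E=0 S=0 W=2
Step 2 [NS]: N:empty,E:wait,S:empty,W:wait | queues: N=0 E=0 S=0 W=2
Step 3 [NS]: N:empty,E:wait,S:empty,W:wait | queues: N=0 E=0 S=0 W=2
Step 4 [NS]: N:empty,E:wait,S:empty,W:wait | queues: N=0 E=0 S=0 W=2
Step 5 [EW]: N:wait,E:empty,S:wait,W:car1-GO | queues: N=0 E=0 S=0 W=1
Step 6 [EW]: N:wait,E:empty,S:wait,W:car2-GO | queues: N=0 E=0 S=0 W=0

N: empty
E: empty
S: empty
W: empty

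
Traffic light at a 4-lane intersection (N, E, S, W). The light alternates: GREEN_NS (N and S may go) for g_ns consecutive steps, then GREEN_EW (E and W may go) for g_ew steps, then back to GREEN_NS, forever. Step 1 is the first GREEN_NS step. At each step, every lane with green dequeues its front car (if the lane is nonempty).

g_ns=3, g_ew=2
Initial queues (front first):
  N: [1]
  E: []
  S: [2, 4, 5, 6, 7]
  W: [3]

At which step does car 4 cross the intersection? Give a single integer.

Step 1 [NS]: N:car1-GO,E:wait,S:car2-GO,W:wait | queues: N=0 E=0 S=4 W=1
Step 2 [NS]: N:empty,E:wait,S:car4-GO,W:wait | queues: N=0 E=0 S=3 W=1
Step 3 [NS]: N:empty,E:wait,S:car5-GO,W:wait | queues: N=0 E=0 S=2 W=1
Step 4 [EW]: N:wait,E:empty,S:wait,W:car3-GO | queues: N=0 E=0 S=2 W=0
Step 5 [EW]: N:wait,E:empty,S:wait,W:empty | queues: N=0 E=0 S=2 W=0
Step 6 [NS]: N:empty,E:wait,S:car6-GO,W:wait | queues: N=0 E=0 S=1 W=0
Step 7 [NS]: N:empty,E:wait,S:car7-GO,W:wait | queues: N=0 E=0 S=0 W=0
Car 4 crosses at step 2

2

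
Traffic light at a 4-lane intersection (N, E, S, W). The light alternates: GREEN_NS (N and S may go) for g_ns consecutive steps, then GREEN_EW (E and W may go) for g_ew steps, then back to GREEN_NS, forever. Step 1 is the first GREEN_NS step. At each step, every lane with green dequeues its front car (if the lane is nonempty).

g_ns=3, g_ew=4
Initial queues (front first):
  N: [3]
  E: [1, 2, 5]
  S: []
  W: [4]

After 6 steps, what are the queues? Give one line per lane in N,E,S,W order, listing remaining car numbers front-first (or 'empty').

Step 1 [NS]: N:car3-GO,E:wait,S:empty,W:wait | queues: N=0 E=3 S=0 W=1
Step 2 [NS]: N:empty,E:wait,S:empty,W:wait | queues: N=0 E=3 S=0 W=1
Step 3 [NS]: N:empty,E:wait,S:empty,W:wait | queues: N=0 E=3 S=0 W=1
Step 4 [EW]: N:wait,E:car1-GO,S:wait,W:car4-GO | queues: N=0 E=2 S=0 W=0
Step 5 [EW]: N:wait,E:car2-GO,S:wait,W:empty | queues: N=0 E=1 S=0 W=0
Step 6 [EW]: N:wait,E:car5-GO,S:wait,W:empty | queues: N=0 E=0 S=0 W=0

N: empty
E: empty
S: empty
W: empty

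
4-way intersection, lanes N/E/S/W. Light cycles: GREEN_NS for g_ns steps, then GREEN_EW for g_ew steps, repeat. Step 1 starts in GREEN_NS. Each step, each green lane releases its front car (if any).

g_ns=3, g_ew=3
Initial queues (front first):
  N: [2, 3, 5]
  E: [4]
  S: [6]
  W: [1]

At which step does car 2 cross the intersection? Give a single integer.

Step 1 [NS]: N:car2-GO,E:wait,S:car6-GO,W:wait | queues: N=2 E=1 S=0 W=1
Step 2 [NS]: N:car3-GO,E:wait,S:empty,W:wait | queues: N=1 E=1 S=0 W=1
Step 3 [NS]: N:car5-GO,E:wait,S:empty,W:wait | queues: N=0 E=1 S=0 W=1
Step 4 [EW]: N:wait,E:car4-GO,S:wait,W:car1-GO | queues: N=0 E=0 S=0 W=0
Car 2 crosses at step 1

1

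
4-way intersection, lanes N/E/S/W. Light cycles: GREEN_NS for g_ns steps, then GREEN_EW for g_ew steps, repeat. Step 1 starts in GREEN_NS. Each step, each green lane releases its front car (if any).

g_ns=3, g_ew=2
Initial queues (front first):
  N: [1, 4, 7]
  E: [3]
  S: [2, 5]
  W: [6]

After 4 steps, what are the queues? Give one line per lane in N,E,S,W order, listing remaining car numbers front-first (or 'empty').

Step 1 [NS]: N:car1-GO,E:wait,S:car2-GO,W:wait | queues: N=2 E=1 S=1 W=1
Step 2 [NS]: N:car4-GO,E:wait,S:car5-GO,W:wait | queues: N=1 E=1 S=0 W=1
Step 3 [NS]: N:car7-GO,E:wait,S:empty,W:wait | queues: N=0 E=1 S=0 W=1
Step 4 [EW]: N:wait,E:car3-GO,S:wait,W:car6-GO | queues: N=0 E=0 S=0 W=0

N: empty
E: empty
S: empty
W: empty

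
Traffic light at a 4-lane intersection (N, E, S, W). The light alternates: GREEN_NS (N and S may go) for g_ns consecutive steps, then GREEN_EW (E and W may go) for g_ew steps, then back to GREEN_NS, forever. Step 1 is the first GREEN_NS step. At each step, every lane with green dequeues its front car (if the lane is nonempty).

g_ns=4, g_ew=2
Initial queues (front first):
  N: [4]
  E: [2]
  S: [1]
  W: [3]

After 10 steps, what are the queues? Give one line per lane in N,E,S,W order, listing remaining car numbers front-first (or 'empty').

Step 1 [NS]: N:car4-GO,E:wait,S:car1-GO,W:wait | queues: N=0 E=1 S=0 W=1
Step 2 [NS]: N:empty,E:wait,S:empty,W:wait | queues: N=0 E=1 S=0 W=1
Step 3 [NS]: N:empty,E:wait,S:empty,W:wait | queues: N=0 E=1 S=0 W=1
Step 4 [NS]: N:empty,E:wait,S:empty,W:wait | queues: N=0 E=1 S=0 W=1
Step 5 [EW]: N:wait,E:car2-GO,S:wait,W:car3-GO | queues: N=0 E=0 S=0 W=0

N: empty
E: empty
S: empty
W: empty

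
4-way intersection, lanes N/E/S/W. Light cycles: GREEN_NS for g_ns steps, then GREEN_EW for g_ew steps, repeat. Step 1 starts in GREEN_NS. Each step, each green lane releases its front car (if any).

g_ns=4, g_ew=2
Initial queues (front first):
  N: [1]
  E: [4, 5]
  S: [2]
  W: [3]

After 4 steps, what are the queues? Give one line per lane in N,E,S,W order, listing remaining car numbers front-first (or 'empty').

Step 1 [NS]: N:car1-GO,E:wait,S:car2-GO,W:wait | queues: N=0 E=2 S=0 W=1
Step 2 [NS]: N:empty,E:wait,S:empty,W:wait | queues: N=0 E=2 S=0 W=1
Step 3 [NS]: N:empty,E:wait,S:empty,W:wait | queues: N=0 E=2 S=0 W=1
Step 4 [NS]: N:empty,E:wait,S:empty,W:wait | queues: N=0 E=2 S=0 W=1

N: empty
E: 4 5
S: empty
W: 3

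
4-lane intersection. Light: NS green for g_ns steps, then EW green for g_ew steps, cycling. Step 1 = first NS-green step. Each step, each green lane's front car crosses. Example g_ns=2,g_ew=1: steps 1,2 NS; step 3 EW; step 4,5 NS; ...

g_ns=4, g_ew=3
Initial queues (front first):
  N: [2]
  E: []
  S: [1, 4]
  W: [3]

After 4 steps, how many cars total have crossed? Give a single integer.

Step 1 [NS]: N:car2-GO,E:wait,S:car1-GO,W:wait | queues: N=0 E=0 S=1 W=1
Step 2 [NS]: N:empty,E:wait,S:car4-GO,W:wait | queues: N=0 E=0 S=0 W=1
Step 3 [NS]: N:empty,E:wait,S:empty,W:wait | queues: N=0 E=0 S=0 W=1
Step 4 [NS]: N:empty,E:wait,S:empty,W:wait | queues: N=0 E=0 S=0 W=1
Cars crossed by step 4: 3

Answer: 3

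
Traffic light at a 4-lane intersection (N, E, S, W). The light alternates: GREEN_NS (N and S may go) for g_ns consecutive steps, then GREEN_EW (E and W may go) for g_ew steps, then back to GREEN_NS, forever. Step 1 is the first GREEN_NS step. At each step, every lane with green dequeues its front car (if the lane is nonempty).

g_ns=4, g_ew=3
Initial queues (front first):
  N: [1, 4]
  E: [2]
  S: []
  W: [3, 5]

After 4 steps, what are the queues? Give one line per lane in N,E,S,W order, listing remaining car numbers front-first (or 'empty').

Step 1 [NS]: N:car1-GO,E:wait,S:empty,W:wait | queues: N=1 E=1 S=0 W=2
Step 2 [NS]: N:car4-GO,E:wait,S:empty,W:wait | queues: N=0 E=1 S=0 W=2
Step 3 [NS]: N:empty,E:wait,S:empty,W:wait | queues: N=0 E=1 S=0 W=2
Step 4 [NS]: N:empty,E:wait,S:empty,W:wait | queues: N=0 E=1 S=0 W=2

N: empty
E: 2
S: empty
W: 3 5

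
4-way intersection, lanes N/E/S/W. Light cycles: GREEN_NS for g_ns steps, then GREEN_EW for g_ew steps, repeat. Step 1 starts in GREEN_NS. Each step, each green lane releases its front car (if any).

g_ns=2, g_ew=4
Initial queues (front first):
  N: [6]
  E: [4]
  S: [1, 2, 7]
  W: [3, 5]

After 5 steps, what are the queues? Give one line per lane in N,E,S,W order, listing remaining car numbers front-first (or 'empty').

Step 1 [NS]: N:car6-GO,E:wait,S:car1-GO,W:wait | queues: N=0 E=1 S=2 W=2
Step 2 [NS]: N:empty,E:wait,S:car2-GO,W:wait | queues: N=0 E=1 S=1 W=2
Step 3 [EW]: N:wait,E:car4-GO,S:wait,W:car3-GO | queues: N=0 E=0 S=1 W=1
Step 4 [EW]: N:wait,E:empty,S:wait,W:car5-GO | queues: N=0 E=0 S=1 W=0
Step 5 [EW]: N:wait,E:empty,S:wait,W:empty | queues: N=0 E=0 S=1 W=0

N: empty
E: empty
S: 7
W: empty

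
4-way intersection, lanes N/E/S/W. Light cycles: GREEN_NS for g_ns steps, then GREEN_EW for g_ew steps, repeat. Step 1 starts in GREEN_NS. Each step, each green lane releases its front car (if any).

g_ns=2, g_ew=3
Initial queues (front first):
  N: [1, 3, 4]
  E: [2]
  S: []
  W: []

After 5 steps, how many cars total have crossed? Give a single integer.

Step 1 [NS]: N:car1-GO,E:wait,S:empty,W:wait | queues: N=2 E=1 S=0 W=0
Step 2 [NS]: N:car3-GO,E:wait,S:empty,W:wait | queues: N=1 E=1 S=0 W=0
Step 3 [EW]: N:wait,E:car2-GO,S:wait,W:empty | queues: N=1 E=0 S=0 W=0
Step 4 [EW]: N:wait,E:empty,S:wait,W:empty | queues: N=1 E=0 S=0 W=0
Step 5 [EW]: N:wait,E:empty,S:wait,W:empty | queues: N=1 E=0 S=0 W=0
Cars crossed by step 5: 3

Answer: 3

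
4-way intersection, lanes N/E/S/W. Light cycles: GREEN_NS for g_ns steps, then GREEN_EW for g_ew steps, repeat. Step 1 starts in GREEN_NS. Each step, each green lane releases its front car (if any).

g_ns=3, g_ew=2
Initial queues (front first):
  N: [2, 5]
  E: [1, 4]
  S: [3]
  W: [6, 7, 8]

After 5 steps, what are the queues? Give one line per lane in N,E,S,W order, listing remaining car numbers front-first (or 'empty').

Step 1 [NS]: N:car2-GO,E:wait,S:car3-GO,W:wait | queues: N=1 E=2 S=0 W=3
Step 2 [NS]: N:car5-GO,E:wait,S:empty,W:wait | queues: N=0 E=2 S=0 W=3
Step 3 [NS]: N:empty,E:wait,S:empty,W:wait | queues: N=0 E=2 S=0 W=3
Step 4 [EW]: N:wait,E:car1-GO,S:wait,W:car6-GO | queues: N=0 E=1 S=0 W=2
Step 5 [EW]: N:wait,E:car4-GO,S:wait,W:car7-GO | queues: N=0 E=0 S=0 W=1

N: empty
E: empty
S: empty
W: 8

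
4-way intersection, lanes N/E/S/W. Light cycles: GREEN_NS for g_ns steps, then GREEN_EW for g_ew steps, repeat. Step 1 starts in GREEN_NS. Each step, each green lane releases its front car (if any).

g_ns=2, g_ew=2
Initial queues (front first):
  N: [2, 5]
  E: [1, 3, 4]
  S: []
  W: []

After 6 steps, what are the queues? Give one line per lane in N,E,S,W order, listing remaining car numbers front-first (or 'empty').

Step 1 [NS]: N:car2-GO,E:wait,S:empty,W:wait | queues: N=1 E=3 S=0 W=0
Step 2 [NS]: N:car5-GO,E:wait,S:empty,W:wait | queues: N=0 E=3 S=0 W=0
Step 3 [EW]: N:wait,E:car1-GO,S:wait,W:empty | queues: N=0 E=2 S=0 W=0
Step 4 [EW]: N:wait,E:car3-GO,S:wait,W:empty | queues: N=0 E=1 S=0 W=0
Step 5 [NS]: N:empty,E:wait,S:empty,W:wait | queues: N=0 E=1 S=0 W=0
Step 6 [NS]: N:empty,E:wait,S:empty,W:wait | queues: N=0 E=1 S=0 W=0

N: empty
E: 4
S: empty
W: empty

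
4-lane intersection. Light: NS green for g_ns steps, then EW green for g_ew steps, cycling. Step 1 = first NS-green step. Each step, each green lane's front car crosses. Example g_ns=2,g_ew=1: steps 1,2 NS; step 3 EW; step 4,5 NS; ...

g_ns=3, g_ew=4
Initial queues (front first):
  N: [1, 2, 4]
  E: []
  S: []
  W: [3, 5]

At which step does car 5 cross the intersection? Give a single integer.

Step 1 [NS]: N:car1-GO,E:wait,S:empty,W:wait | queues: N=2 E=0 S=0 W=2
Step 2 [NS]: N:car2-GO,E:wait,S:empty,W:wait | queues: N=1 E=0 S=0 W=2
Step 3 [NS]: N:car4-GO,E:wait,S:empty,W:wait | queues: N=0 E=0 S=0 W=2
Step 4 [EW]: N:wait,E:empty,S:wait,W:car3-GO | queues: N=0 E=0 S=0 W=1
Step 5 [EW]: N:wait,E:empty,S:wait,W:car5-GO | queues: N=0 E=0 S=0 W=0
Car 5 crosses at step 5

5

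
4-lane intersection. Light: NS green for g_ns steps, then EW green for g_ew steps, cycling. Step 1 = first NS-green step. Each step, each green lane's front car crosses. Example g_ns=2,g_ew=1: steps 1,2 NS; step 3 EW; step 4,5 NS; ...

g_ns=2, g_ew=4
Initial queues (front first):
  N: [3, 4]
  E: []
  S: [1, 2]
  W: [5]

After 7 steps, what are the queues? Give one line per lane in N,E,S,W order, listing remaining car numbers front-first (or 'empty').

Step 1 [NS]: N:car3-GO,E:wait,S:car1-GO,W:wait | queues: N=1 E=0 S=1 W=1
Step 2 [NS]: N:car4-GO,E:wait,S:car2-GO,W:wait | queues: N=0 E=0 S=0 W=1
Step 3 [EW]: N:wait,E:empty,S:wait,W:car5-GO | queues: N=0 E=0 S=0 W=0

N: empty
E: empty
S: empty
W: empty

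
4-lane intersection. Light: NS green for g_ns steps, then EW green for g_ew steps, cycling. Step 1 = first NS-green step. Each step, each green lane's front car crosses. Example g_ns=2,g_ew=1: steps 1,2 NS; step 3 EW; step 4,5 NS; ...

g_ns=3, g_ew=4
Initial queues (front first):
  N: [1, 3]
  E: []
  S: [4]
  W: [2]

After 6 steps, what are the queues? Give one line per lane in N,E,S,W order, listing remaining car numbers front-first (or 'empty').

Step 1 [NS]: N:car1-GO,E:wait,S:car4-GO,W:wait | queues: N=1 E=0 S=0 W=1
Step 2 [NS]: N:car3-GO,E:wait,S:empty,W:wait | queues: N=0 E=0 S=0 W=1
Step 3 [NS]: N:empty,E:wait,S:empty,W:wait | queues: N=0 E=0 S=0 W=1
Step 4 [EW]: N:wait,E:empty,S:wait,W:car2-GO | queues: N=0 E=0 S=0 W=0

N: empty
E: empty
S: empty
W: empty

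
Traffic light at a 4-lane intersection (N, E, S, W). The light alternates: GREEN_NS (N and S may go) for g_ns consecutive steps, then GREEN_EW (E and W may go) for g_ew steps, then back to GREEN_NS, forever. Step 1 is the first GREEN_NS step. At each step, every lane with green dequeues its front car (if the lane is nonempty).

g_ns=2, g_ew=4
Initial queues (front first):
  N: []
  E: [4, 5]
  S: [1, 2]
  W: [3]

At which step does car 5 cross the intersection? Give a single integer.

Step 1 [NS]: N:empty,E:wait,S:car1-GO,W:wait | queues: N=0 E=2 S=1 W=1
Step 2 [NS]: N:empty,E:wait,S:car2-GO,W:wait | queues: N=0 E=2 S=0 W=1
Step 3 [EW]: N:wait,E:car4-GO,S:wait,W:car3-GO | queues: N=0 E=1 S=0 W=0
Step 4 [EW]: N:wait,E:car5-GO,S:wait,W:empty | queues: N=0 E=0 S=0 W=0
Car 5 crosses at step 4

4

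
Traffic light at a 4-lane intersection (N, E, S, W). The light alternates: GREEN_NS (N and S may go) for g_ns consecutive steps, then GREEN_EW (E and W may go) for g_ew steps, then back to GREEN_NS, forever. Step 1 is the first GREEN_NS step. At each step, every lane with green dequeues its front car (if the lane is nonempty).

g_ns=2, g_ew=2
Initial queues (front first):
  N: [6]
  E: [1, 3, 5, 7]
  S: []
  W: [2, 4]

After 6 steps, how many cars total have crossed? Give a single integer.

Answer: 5

Derivation:
Step 1 [NS]: N:car6-GO,E:wait,S:empty,W:wait | queues: N=0 E=4 S=0 W=2
Step 2 [NS]: N:empty,E:wait,S:empty,W:wait | queues: N=0 E=4 S=0 W=2
Step 3 [EW]: N:wait,E:car1-GO,S:wait,W:car2-GO | queues: N=0 E=3 S=0 W=1
Step 4 [EW]: N:wait,E:car3-GO,S:wait,W:car4-GO | queues: N=0 E=2 S=0 W=0
Step 5 [NS]: N:empty,E:wait,S:empty,W:wait | queues: N=0 E=2 S=0 W=0
Step 6 [NS]: N:empty,E:wait,S:empty,W:wait | queues: N=0 E=2 S=0 W=0
Cars crossed by step 6: 5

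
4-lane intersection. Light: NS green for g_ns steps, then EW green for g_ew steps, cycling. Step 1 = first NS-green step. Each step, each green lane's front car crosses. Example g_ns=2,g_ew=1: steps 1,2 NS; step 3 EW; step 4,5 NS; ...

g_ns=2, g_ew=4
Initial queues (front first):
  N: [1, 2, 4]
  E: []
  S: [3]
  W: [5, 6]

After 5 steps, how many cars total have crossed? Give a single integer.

Step 1 [NS]: N:car1-GO,E:wait,S:car3-GO,W:wait | queues: N=2 E=0 S=0 W=2
Step 2 [NS]: N:car2-GO,E:wait,S:empty,W:wait | queues: N=1 E=0 S=0 W=2
Step 3 [EW]: N:wait,E:empty,S:wait,W:car5-GO | queues: N=1 E=0 S=0 W=1
Step 4 [EW]: N:wait,E:empty,S:wait,W:car6-GO | queues: N=1 E=0 S=0 W=0
Step 5 [EW]: N:wait,E:empty,S:wait,W:empty | queues: N=1 E=0 S=0 W=0
Cars crossed by step 5: 5

Answer: 5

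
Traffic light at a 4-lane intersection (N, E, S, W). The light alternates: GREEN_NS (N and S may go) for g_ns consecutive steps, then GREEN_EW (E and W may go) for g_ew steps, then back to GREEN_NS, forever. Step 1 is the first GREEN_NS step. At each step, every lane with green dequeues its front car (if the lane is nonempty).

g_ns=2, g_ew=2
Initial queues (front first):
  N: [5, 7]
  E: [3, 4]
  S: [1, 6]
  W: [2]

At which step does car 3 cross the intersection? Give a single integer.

Step 1 [NS]: N:car5-GO,E:wait,S:car1-GO,W:wait | queues: N=1 E=2 S=1 W=1
Step 2 [NS]: N:car7-GO,E:wait,S:car6-GO,W:wait | queues: N=0 E=2 S=0 W=1
Step 3 [EW]: N:wait,E:car3-GO,S:wait,W:car2-GO | queues: N=0 E=1 S=0 W=0
Step 4 [EW]: N:wait,E:car4-GO,S:wait,W:empty | queues: N=0 E=0 S=0 W=0
Car 3 crosses at step 3

3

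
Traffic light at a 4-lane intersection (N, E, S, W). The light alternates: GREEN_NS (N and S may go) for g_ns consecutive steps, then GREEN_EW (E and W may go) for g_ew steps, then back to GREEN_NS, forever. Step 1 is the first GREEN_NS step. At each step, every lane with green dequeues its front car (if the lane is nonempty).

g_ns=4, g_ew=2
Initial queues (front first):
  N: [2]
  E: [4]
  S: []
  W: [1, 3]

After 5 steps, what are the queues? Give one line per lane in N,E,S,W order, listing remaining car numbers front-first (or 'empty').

Step 1 [NS]: N:car2-GO,E:wait,S:empty,W:wait | queues: N=0 E=1 S=0 W=2
Step 2 [NS]: N:empty,E:wait,S:empty,W:wait | queues: N=0 E=1 S=0 W=2
Step 3 [NS]: N:empty,E:wait,S:empty,W:wait | queues: N=0 E=1 S=0 W=2
Step 4 [NS]: N:empty,E:wait,S:empty,W:wait | queues: N=0 E=1 S=0 W=2
Step 5 [EW]: N:wait,E:car4-GO,S:wait,W:car1-GO | queues: N=0 E=0 S=0 W=1

N: empty
E: empty
S: empty
W: 3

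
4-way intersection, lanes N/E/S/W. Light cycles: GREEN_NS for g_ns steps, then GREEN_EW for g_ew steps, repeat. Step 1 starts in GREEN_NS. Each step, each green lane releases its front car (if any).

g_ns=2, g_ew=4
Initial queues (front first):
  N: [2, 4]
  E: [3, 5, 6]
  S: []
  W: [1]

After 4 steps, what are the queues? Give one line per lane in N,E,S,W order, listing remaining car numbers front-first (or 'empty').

Step 1 [NS]: N:car2-GO,E:wait,S:empty,W:wait | queues: N=1 E=3 S=0 W=1
Step 2 [NS]: N:car4-GO,E:wait,S:empty,W:wait | queues: N=0 E=3 S=0 W=1
Step 3 [EW]: N:wait,E:car3-GO,S:wait,W:car1-GO | queues: N=0 E=2 S=0 W=0
Step 4 [EW]: N:wait,E:car5-GO,S:wait,W:empty | queues: N=0 E=1 S=0 W=0

N: empty
E: 6
S: empty
W: empty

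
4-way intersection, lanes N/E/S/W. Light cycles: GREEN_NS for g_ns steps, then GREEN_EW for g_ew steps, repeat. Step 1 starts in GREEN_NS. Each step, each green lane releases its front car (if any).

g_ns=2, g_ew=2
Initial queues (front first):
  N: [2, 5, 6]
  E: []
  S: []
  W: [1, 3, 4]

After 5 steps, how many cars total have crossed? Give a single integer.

Answer: 5

Derivation:
Step 1 [NS]: N:car2-GO,E:wait,S:empty,W:wait | queues: N=2 E=0 S=0 W=3
Step 2 [NS]: N:car5-GO,E:wait,S:empty,W:wait | queues: N=1 E=0 S=0 W=3
Step 3 [EW]: N:wait,E:empty,S:wait,W:car1-GO | queues: N=1 E=0 S=0 W=2
Step 4 [EW]: N:wait,E:empty,S:wait,W:car3-GO | queues: N=1 E=0 S=0 W=1
Step 5 [NS]: N:car6-GO,E:wait,S:empty,W:wait | queues: N=0 E=0 S=0 W=1
Cars crossed by step 5: 5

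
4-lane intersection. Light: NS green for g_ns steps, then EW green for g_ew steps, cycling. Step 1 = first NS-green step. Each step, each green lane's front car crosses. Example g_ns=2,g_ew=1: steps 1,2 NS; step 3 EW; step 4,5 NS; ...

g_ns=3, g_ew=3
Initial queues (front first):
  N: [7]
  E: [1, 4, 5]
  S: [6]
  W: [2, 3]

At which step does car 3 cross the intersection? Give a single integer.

Step 1 [NS]: N:car7-GO,E:wait,S:car6-GO,W:wait | queues: N=0 E=3 S=0 W=2
Step 2 [NS]: N:empty,E:wait,S:empty,W:wait | queues: N=0 E=3 S=0 W=2
Step 3 [NS]: N:empty,E:wait,S:empty,W:wait | queues: N=0 E=3 S=0 W=2
Step 4 [EW]: N:wait,E:car1-GO,S:wait,W:car2-GO | queues: N=0 E=2 S=0 W=1
Step 5 [EW]: N:wait,E:car4-GO,S:wait,W:car3-GO | queues: N=0 E=1 S=0 W=0
Step 6 [EW]: N:wait,E:car5-GO,S:wait,W:empty | queues: N=0 E=0 S=0 W=0
Car 3 crosses at step 5

5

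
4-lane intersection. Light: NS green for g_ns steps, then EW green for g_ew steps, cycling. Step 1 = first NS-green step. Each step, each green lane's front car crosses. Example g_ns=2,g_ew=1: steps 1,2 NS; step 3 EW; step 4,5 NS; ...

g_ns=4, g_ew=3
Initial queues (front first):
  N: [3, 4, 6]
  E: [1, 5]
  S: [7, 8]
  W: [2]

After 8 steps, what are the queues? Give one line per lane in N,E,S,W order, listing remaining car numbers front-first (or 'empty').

Step 1 [NS]: N:car3-GO,E:wait,S:car7-GO,W:wait | queues: N=2 E=2 S=1 W=1
Step 2 [NS]: N:car4-GO,E:wait,S:car8-GO,W:wait | queues: N=1 E=2 S=0 W=1
Step 3 [NS]: N:car6-GO,E:wait,S:empty,W:wait | queues: N=0 E=2 S=0 W=1
Step 4 [NS]: N:empty,E:wait,S:empty,W:wait | queues: N=0 E=2 S=0 W=1
Step 5 [EW]: N:wait,E:car1-GO,S:wait,W:car2-GO | queues: N=0 E=1 S=0 W=0
Step 6 [EW]: N:wait,E:car5-GO,S:wait,W:empty | queues: N=0 E=0 S=0 W=0

N: empty
E: empty
S: empty
W: empty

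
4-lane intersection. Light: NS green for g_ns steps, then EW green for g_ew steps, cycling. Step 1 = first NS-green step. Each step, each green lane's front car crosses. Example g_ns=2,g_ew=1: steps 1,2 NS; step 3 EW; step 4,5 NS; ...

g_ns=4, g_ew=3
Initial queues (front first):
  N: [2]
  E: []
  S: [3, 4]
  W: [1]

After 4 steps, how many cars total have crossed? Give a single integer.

Step 1 [NS]: N:car2-GO,E:wait,S:car3-GO,W:wait | queues: N=0 E=0 S=1 W=1
Step 2 [NS]: N:empty,E:wait,S:car4-GO,W:wait | queues: N=0 E=0 S=0 W=1
Step 3 [NS]: N:empty,E:wait,S:empty,W:wait | queues: N=0 E=0 S=0 W=1
Step 4 [NS]: N:empty,E:wait,S:empty,W:wait | queues: N=0 E=0 S=0 W=1
Cars crossed by step 4: 3

Answer: 3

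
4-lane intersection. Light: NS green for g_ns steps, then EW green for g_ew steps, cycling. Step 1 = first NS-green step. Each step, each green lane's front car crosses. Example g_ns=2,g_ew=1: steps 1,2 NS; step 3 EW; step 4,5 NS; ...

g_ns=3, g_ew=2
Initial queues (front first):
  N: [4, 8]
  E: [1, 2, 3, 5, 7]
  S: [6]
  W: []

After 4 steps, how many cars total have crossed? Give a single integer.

Step 1 [NS]: N:car4-GO,E:wait,S:car6-GO,W:wait | queues: N=1 E=5 S=0 W=0
Step 2 [NS]: N:car8-GO,E:wait,S:empty,W:wait | queues: N=0 E=5 S=0 W=0
Step 3 [NS]: N:empty,E:wait,S:empty,W:wait | queues: N=0 E=5 S=0 W=0
Step 4 [EW]: N:wait,E:car1-GO,S:wait,W:empty | queues: N=0 E=4 S=0 W=0
Cars crossed by step 4: 4

Answer: 4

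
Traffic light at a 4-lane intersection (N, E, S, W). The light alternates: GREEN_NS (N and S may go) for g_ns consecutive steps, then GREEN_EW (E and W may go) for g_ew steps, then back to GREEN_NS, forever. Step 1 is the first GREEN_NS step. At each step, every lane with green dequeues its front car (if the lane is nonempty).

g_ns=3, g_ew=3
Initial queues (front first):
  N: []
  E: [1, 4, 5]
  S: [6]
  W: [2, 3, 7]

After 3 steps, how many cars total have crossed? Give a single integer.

Step 1 [NS]: N:empty,E:wait,S:car6-GO,W:wait | queues: N=0 E=3 S=0 W=3
Step 2 [NS]: N:empty,E:wait,S:empty,W:wait | queues: N=0 E=3 S=0 W=3
Step 3 [NS]: N:empty,E:wait,S:empty,W:wait | queues: N=0 E=3 S=0 W=3
Cars crossed by step 3: 1

Answer: 1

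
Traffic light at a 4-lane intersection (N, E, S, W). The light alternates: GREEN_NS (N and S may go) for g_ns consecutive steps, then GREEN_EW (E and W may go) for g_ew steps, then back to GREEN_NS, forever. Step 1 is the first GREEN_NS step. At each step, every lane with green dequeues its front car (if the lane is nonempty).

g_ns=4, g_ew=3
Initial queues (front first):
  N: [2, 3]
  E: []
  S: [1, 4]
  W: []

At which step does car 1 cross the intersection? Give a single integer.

Step 1 [NS]: N:car2-GO,E:wait,S:car1-GO,W:wait | queues: N=1 E=0 S=1 W=0
Step 2 [NS]: N:car3-GO,E:wait,S:car4-GO,W:wait | queues: N=0 E=0 S=0 W=0
Car 1 crosses at step 1

1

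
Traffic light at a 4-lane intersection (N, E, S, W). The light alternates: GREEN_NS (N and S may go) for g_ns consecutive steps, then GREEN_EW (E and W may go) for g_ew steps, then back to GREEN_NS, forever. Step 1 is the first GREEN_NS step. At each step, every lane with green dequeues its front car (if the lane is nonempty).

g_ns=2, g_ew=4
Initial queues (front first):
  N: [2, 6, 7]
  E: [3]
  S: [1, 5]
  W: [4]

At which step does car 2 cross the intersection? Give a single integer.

Step 1 [NS]: N:car2-GO,E:wait,S:car1-GO,W:wait | queues: N=2 E=1 S=1 W=1
Step 2 [NS]: N:car6-GO,E:wait,S:car5-GO,W:wait | queues: N=1 E=1 S=0 W=1
Step 3 [EW]: N:wait,E:car3-GO,S:wait,W:car4-GO | queues: N=1 E=0 S=0 W=0
Step 4 [EW]: N:wait,E:empty,S:wait,W:empty | queues: N=1 E=0 S=0 W=0
Step 5 [EW]: N:wait,E:empty,S:wait,W:empty | queues: N=1 E=0 S=0 W=0
Step 6 [EW]: N:wait,E:empty,S:wait,W:empty | queues: N=1 E=0 S=0 W=0
Step 7 [NS]: N:car7-GO,E:wait,S:empty,W:wait | queues: N=0 E=0 S=0 W=0
Car 2 crosses at step 1

1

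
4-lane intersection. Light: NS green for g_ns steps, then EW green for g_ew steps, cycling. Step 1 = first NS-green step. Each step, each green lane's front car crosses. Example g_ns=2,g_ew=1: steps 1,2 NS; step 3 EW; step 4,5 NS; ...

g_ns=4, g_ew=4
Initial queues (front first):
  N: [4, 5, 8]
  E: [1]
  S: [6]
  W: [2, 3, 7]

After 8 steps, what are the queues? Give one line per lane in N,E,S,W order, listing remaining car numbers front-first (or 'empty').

Step 1 [NS]: N:car4-GO,E:wait,S:car6-GO,W:wait | queues: N=2 E=1 S=0 W=3
Step 2 [NS]: N:car5-GO,E:wait,S:empty,W:wait | queues: N=1 E=1 S=0 W=3
Step 3 [NS]: N:car8-GO,E:wait,S:empty,W:wait | queues: N=0 E=1 S=0 W=3
Step 4 [NS]: N:empty,E:wait,S:empty,W:wait | queues: N=0 E=1 S=0 W=3
Step 5 [EW]: N:wait,E:car1-GO,S:wait,W:car2-GO | queues: N=0 E=0 S=0 W=2
Step 6 [EW]: N:wait,E:empty,S:wait,W:car3-GO | queues: N=0 E=0 S=0 W=1
Step 7 [EW]: N:wait,E:empty,S:wait,W:car7-GO | queues: N=0 E=0 S=0 W=0

N: empty
E: empty
S: empty
W: empty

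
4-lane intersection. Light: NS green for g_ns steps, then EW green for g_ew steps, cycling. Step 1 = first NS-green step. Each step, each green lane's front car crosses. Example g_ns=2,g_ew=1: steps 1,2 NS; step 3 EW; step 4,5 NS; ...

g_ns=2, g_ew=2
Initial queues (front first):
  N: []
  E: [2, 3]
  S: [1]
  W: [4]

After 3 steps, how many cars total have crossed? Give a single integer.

Answer: 3

Derivation:
Step 1 [NS]: N:empty,E:wait,S:car1-GO,W:wait | queues: N=0 E=2 S=0 W=1
Step 2 [NS]: N:empty,E:wait,S:empty,W:wait | queues: N=0 E=2 S=0 W=1
Step 3 [EW]: N:wait,E:car2-GO,S:wait,W:car4-GO | queues: N=0 E=1 S=0 W=0
Cars crossed by step 3: 3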